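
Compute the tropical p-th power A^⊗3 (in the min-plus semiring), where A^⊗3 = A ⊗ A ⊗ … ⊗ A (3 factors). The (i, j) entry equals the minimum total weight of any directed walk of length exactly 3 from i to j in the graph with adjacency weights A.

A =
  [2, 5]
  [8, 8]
A^⊗3 =
  [6, 9]
  [12, 15]

Each entry (A^⊗3)_ij equals the minimum over all length-3 walks i = v_0 → v_1 → … → v_3 = j of Σ_t A[v_t][v_{t+1}]. For example, for (i, j) = (0, 1) we minimise over 4 possible intermediate vertex sequences; the minimum is 9, attained along the walk 0 → 0 → 0 → 1.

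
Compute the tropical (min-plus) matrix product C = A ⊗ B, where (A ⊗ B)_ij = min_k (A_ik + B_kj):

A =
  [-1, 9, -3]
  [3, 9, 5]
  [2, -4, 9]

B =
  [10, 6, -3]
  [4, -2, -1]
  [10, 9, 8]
A ⊗ B =
  [7, 5, -4]
  [13, 7, 0]
  [0, -6, -5]

Apply the min-plus product entry-by-entry:
  C[0][0] = min over k of (A[0][0] + B[0][0] = -1 + 10 = 9, A[0][1] + B[1][0] = 9 + 4 = 13, A[0][2] + B[2][0] = -3 + 10 = 7) = 7 (attained at k = 2)
  C[0][1] = min over k of (A[0][0] + B[0][1] = -1 + 6 = 5, A[0][1] + B[1][1] = 9 + -2 = 7, A[0][2] + B[2][1] = -3 + 9 = 6) = 5 (attained at k = 0)
  C[0][2] = min over k of (A[0][0] + B[0][2] = -1 + -3 = -4, A[0][1] + B[1][2] = 9 + -1 = 8, A[0][2] + B[2][2] = -3 + 8 = 5) = -4 (attained at k = 0)
  C[1][0] = min over k of (A[1][0] + B[0][0] = 3 + 10 = 13, A[1][1] + B[1][0] = 9 + 4 = 13, A[1][2] + B[2][0] = 5 + 10 = 15) = 13 (attained at k = 0)
  C[1][1] = min over k of (A[1][0] + B[0][1] = 3 + 6 = 9, A[1][1] + B[1][1] = 9 + -2 = 7, A[1][2] + B[2][1] = 5 + 9 = 14) = 7 (attained at k = 1)
  C[1][2] = min over k of (A[1][0] + B[0][2] = 3 + -3 = 0, A[1][1] + B[1][2] = 9 + -1 = 8, A[1][2] + B[2][2] = 5 + 8 = 13) = 0 (attained at k = 0)
  C[2][0] = min over k of (A[2][0] + B[0][0] = 2 + 10 = 12, A[2][1] + B[1][0] = -4 + 4 = 0, A[2][2] + B[2][0] = 9 + 10 = 19) = 0 (attained at k = 1)
  C[2][1] = min over k of (A[2][0] + B[0][1] = 2 + 6 = 8, A[2][1] + B[1][1] = -4 + -2 = -6, A[2][2] + B[2][1] = 9 + 9 = 18) = -6 (attained at k = 1)
  C[2][2] = min over k of (A[2][0] + B[0][2] = 2 + -3 = -1, A[2][1] + B[1][2] = -4 + -1 = -5, A[2][2] + B[2][2] = 9 + 8 = 17) = -5 (attained at k = 1)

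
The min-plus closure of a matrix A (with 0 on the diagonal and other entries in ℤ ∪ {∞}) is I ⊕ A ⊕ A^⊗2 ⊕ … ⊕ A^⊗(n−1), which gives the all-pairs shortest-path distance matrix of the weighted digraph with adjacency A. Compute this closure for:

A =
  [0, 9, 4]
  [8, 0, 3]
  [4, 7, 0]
Closure =
  [0, 9, 4]
  [7, 0, 3]
  [4, 7, 0]

This is the Floyd-Warshall all-pairs shortest-path computation. For each intermediate vertex k = 0, 1, …, 2, update dist[i][j] ← min(dist[i][j], dist[i][k] + dist[k][j]). The final matrix gives, for each (i, j), the minimum total weight of any directed path from i to j (possibly empty when i = j).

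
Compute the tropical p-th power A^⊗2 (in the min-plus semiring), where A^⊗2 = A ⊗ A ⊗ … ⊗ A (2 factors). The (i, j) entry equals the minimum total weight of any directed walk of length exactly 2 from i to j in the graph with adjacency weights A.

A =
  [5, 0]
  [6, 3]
A^⊗2 =
  [6, 3]
  [9, 6]

Each entry (A^⊗2)_ij equals the minimum over all length-2 walks i = v_0 → v_1 → … → v_2 = j of Σ_t A[v_t][v_{t+1}]. For example, for (i, j) = (0, 1) we minimise over 2 possible intermediate vertex sequences; the minimum is 3, attained along the walk 0 → 1 → 1.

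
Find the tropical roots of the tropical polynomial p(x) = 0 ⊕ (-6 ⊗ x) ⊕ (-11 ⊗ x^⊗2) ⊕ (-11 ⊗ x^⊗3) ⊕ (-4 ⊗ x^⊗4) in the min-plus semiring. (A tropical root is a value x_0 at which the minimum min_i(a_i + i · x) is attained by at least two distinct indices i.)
Roots: {-7, 0, 5, 6}

Each tropical root is a break point of the lower envelope of the lines y = a_i + i · x (there are 5 lines, with slopes 0, 1, ..., 4). Only the lines that attain the minimum somewhere contribute to roots; other lines are dominated. Here the surviving (envelope) indices are i = 4, i = 3, i = 2, i = 1, i = 0.
Intersections between consecutive envelope lines give the roots: for adjacent envelope indices i < j the intersection is x = (a_i − a_j) / (j − i). Reading off the sorted break points: {-7, 0, 5, 6}.
Verification: at each break x_0, at least two indices attain the minimum of min_i(a_i + i · x_0).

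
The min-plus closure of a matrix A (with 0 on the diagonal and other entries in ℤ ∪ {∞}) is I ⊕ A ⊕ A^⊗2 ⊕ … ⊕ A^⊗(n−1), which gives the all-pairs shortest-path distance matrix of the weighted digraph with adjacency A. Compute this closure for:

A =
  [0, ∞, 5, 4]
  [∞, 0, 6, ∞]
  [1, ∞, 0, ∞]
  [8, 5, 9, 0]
Closure =
  [0, 9, 5, 4]
  [7, 0, 6, 11]
  [1, 10, 0, 5]
  [8, 5, 9, 0]

This is the Floyd-Warshall all-pairs shortest-path computation. For each intermediate vertex k = 0, 1, …, 3, update dist[i][j] ← min(dist[i][j], dist[i][k] + dist[k][j]). The final matrix gives, for each (i, j), the minimum total weight of any directed path from i to j (possibly empty when i = j).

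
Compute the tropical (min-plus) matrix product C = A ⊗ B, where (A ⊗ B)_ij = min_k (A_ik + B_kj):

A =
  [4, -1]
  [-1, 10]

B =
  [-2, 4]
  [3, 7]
A ⊗ B =
  [2, 6]
  [-3, 3]

Apply the min-plus product entry-by-entry:
  C[0][0] = min over k of (A[0][0] + B[0][0] = 4 + -2 = 2, A[0][1] + B[1][0] = -1 + 3 = 2) = 2 (attained at k = 0)
  C[0][1] = min over k of (A[0][0] + B[0][1] = 4 + 4 = 8, A[0][1] + B[1][1] = -1 + 7 = 6) = 6 (attained at k = 1)
  C[1][0] = min over k of (A[1][0] + B[0][0] = -1 + -2 = -3, A[1][1] + B[1][0] = 10 + 3 = 13) = -3 (attained at k = 0)
  C[1][1] = min over k of (A[1][0] + B[0][1] = -1 + 4 = 3, A[1][1] + B[1][1] = 10 + 7 = 17) = 3 (attained at k = 0)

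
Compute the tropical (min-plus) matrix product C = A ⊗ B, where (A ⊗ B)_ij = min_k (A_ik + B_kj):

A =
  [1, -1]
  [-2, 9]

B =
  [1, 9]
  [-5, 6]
A ⊗ B =
  [-6, 5]
  [-1, 7]

Apply the min-plus product entry-by-entry:
  C[0][0] = min over k of (A[0][0] + B[0][0] = 1 + 1 = 2, A[0][1] + B[1][0] = -1 + -5 = -6) = -6 (attained at k = 1)
  C[0][1] = min over k of (A[0][0] + B[0][1] = 1 + 9 = 10, A[0][1] + B[1][1] = -1 + 6 = 5) = 5 (attained at k = 1)
  C[1][0] = min over k of (A[1][0] + B[0][0] = -2 + 1 = -1, A[1][1] + B[1][0] = 9 + -5 = 4) = -1 (attained at k = 0)
  C[1][1] = min over k of (A[1][0] + B[0][1] = -2 + 9 = 7, A[1][1] + B[1][1] = 9 + 6 = 15) = 7 (attained at k = 0)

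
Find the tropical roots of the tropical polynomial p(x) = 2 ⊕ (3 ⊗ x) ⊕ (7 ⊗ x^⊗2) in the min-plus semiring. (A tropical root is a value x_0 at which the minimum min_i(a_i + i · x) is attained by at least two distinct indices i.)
Roots: {-4, -1}

Each tropical root is a break point of the lower envelope of the lines y = a_i + i · x (there are 3 lines, with slopes 0, 1, ..., 2). Only the lines that attain the minimum somewhere contribute to roots; other lines are dominated. Here the surviving (envelope) indices are i = 2, i = 1, i = 0.
Intersections between consecutive envelope lines give the roots: for adjacent envelope indices i < j the intersection is x = (a_i − a_j) / (j − i). Reading off the sorted break points: {-4, -1}.
Verification: at each break x_0, at least two indices attain the minimum of min_i(a_i + i · x_0).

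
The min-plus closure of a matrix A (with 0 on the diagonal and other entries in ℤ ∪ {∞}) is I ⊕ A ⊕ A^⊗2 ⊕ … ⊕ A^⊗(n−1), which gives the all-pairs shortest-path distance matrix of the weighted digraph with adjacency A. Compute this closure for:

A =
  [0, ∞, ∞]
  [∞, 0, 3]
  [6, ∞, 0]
Closure =
  [0, ∞, ∞]
  [9, 0, 3]
  [6, ∞, 0]

This is the Floyd-Warshall all-pairs shortest-path computation. For each intermediate vertex k = 0, 1, …, 2, update dist[i][j] ← min(dist[i][j], dist[i][k] + dist[k][j]). The final matrix gives, for each (i, j), the minimum total weight of any directed path from i to j (possibly empty when i = j).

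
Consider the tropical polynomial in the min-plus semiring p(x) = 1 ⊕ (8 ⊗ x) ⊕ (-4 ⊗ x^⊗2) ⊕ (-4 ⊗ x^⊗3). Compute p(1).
p(1) = -2

A tropical monomial a ⊗ x^⊗i evaluates to a + i · x. Evaluating each term at x = 1:
  Term 0 contributes 1 + 0 · 1 = 1
  Term 1 contributes 8 + 1 · 1 = 9
  Term 2 contributes -4 + 2 · 1 = -2
  Term 3 contributes -4 + 3 · 1 = -1
p(1) = ⊕ of these = min[1, 9, -2, -1] = -2.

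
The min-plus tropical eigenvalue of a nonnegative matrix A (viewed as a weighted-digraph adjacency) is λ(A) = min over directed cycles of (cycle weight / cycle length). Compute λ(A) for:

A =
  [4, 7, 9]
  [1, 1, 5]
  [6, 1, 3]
λ(A) = 1

Enumerate directed cycles and compute their means (weight / length). Sample:
  cycle 0 → 0: weight = 4, length = 1, mean = 4/1 ≈ 4.000
  cycle 1 → 1: weight = 1, length = 1, mean = 1/1 ≈ 1.000
  cycle 2 → 2: weight = 3, length = 1, mean = 3/1 ≈ 3.000
  cycle 0 → 1 → 0: weight = 8, length = 2, mean = 8/2 ≈ 4.000
  cycle 0 → 2 → 0: weight = 15, length = 2, mean = 15/2 ≈ 7.500
  cycle 1 → 0 → 1: weight = 8, length = 2, mean = 8/2 ≈ 4.000
Minimum mean = 1.000, attained e.g. along the cycle 1 → 1 with weight 1 and length 1. So λ(A) = 1/1 = 1.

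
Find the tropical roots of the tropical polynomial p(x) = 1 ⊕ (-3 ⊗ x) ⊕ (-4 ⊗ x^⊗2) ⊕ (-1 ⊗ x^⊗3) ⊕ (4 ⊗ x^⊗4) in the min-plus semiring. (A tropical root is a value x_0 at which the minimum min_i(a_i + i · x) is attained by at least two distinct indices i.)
Roots: {-5, -3, 1, 4}

Each tropical root is a break point of the lower envelope of the lines y = a_i + i · x (there are 5 lines, with slopes 0, 1, ..., 4). Only the lines that attain the minimum somewhere contribute to roots; other lines are dominated. Here the surviving (envelope) indices are i = 4, i = 3, i = 2, i = 1, i = 0.
Intersections between consecutive envelope lines give the roots: for adjacent envelope indices i < j the intersection is x = (a_i − a_j) / (j − i). Reading off the sorted break points: {-5, -3, 1, 4}.
Verification: at each break x_0, at least two indices attain the minimum of min_i(a_i + i · x_0).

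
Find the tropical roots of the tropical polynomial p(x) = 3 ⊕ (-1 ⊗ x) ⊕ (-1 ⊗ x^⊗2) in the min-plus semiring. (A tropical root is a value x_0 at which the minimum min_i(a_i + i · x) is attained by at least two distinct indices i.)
Roots: {0, 4}

Each tropical root is a break point of the lower envelope of the lines y = a_i + i · x (there are 3 lines, with slopes 0, 1, ..., 2). Only the lines that attain the minimum somewhere contribute to roots; other lines are dominated. Here the surviving (envelope) indices are i = 2, i = 1, i = 0.
Intersections between consecutive envelope lines give the roots: for adjacent envelope indices i < j the intersection is x = (a_i − a_j) / (j − i). Reading off the sorted break points: {0, 4}.
Verification: at each break x_0, at least two indices attain the minimum of min_i(a_i + i · x_0).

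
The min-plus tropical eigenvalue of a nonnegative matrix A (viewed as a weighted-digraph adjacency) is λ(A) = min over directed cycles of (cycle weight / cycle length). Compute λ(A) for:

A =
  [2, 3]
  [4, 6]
λ(A) = 2

Enumerate directed cycles and compute their means (weight / length). Sample:
  cycle 0 → 0: weight = 2, length = 1, mean = 2/1 ≈ 2.000
  cycle 1 → 1: weight = 6, length = 1, mean = 6/1 ≈ 6.000
  cycle 0 → 1 → 0: weight = 7, length = 2, mean = 7/2 ≈ 3.500
  cycle 1 → 0 → 1: weight = 7, length = 2, mean = 7/2 ≈ 3.500
Minimum mean = 2.000, attained e.g. along the cycle 0 → 0 with weight 2 and length 1. So λ(A) = 2/1 = 2.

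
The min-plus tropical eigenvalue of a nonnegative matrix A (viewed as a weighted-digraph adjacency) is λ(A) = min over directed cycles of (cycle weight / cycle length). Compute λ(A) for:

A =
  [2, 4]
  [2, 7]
λ(A) = 2

Enumerate directed cycles and compute their means (weight / length). Sample:
  cycle 0 → 0: weight = 2, length = 1, mean = 2/1 ≈ 2.000
  cycle 1 → 1: weight = 7, length = 1, mean = 7/1 ≈ 7.000
  cycle 0 → 1 → 0: weight = 6, length = 2, mean = 6/2 ≈ 3.000
  cycle 1 → 0 → 1: weight = 6, length = 2, mean = 6/2 ≈ 3.000
Minimum mean = 2.000, attained e.g. along the cycle 0 → 0 with weight 2 and length 1. So λ(A) = 2/1 = 2.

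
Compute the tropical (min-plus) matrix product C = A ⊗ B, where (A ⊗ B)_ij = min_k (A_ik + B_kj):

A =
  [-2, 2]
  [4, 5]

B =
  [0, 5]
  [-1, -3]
A ⊗ B =
  [-2, -1]
  [4, 2]

Apply the min-plus product entry-by-entry:
  C[0][0] = min over k of (A[0][0] + B[0][0] = -2 + 0 = -2, A[0][1] + B[1][0] = 2 + -1 = 1) = -2 (attained at k = 0)
  C[0][1] = min over k of (A[0][0] + B[0][1] = -2 + 5 = 3, A[0][1] + B[1][1] = 2 + -3 = -1) = -1 (attained at k = 1)
  C[1][0] = min over k of (A[1][0] + B[0][0] = 4 + 0 = 4, A[1][1] + B[1][0] = 5 + -1 = 4) = 4 (attained at k = 0)
  C[1][1] = min over k of (A[1][0] + B[0][1] = 4 + 5 = 9, A[1][1] + B[1][1] = 5 + -3 = 2) = 2 (attained at k = 1)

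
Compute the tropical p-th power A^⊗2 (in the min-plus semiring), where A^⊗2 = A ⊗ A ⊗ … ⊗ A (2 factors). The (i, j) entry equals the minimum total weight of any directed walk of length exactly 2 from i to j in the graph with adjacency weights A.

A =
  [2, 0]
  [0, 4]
A^⊗2 =
  [0, 2]
  [2, 0]

Each entry (A^⊗2)_ij equals the minimum over all length-2 walks i = v_0 → v_1 → … → v_2 = j of Σ_t A[v_t][v_{t+1}]. For example, for (i, j) = (0, 1) we minimise over 2 possible intermediate vertex sequences; the minimum is 2, attained along the walk 0 → 0 → 1.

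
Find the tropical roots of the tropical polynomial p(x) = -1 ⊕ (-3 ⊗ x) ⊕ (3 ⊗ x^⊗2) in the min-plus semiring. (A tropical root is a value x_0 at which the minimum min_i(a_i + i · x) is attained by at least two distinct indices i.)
Roots: {-6, 2}

Each tropical root is a break point of the lower envelope of the lines y = a_i + i · x (there are 3 lines, with slopes 0, 1, ..., 2). Only the lines that attain the minimum somewhere contribute to roots; other lines are dominated. Here the surviving (envelope) indices are i = 2, i = 1, i = 0.
Intersections between consecutive envelope lines give the roots: for adjacent envelope indices i < j the intersection is x = (a_i − a_j) / (j − i). Reading off the sorted break points: {-6, 2}.
Verification: at each break x_0, at least two indices attain the minimum of min_i(a_i + i · x_0).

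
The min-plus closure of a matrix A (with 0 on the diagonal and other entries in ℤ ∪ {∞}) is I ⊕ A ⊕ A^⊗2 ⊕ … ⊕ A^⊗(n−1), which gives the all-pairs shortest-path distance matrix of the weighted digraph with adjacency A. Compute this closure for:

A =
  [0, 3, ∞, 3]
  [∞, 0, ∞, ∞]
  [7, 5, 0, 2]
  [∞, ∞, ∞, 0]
Closure =
  [0, 3, ∞, 3]
  [∞, 0, ∞, ∞]
  [7, 5, 0, 2]
  [∞, ∞, ∞, 0]

This is the Floyd-Warshall all-pairs shortest-path computation. For each intermediate vertex k = 0, 1, …, 3, update dist[i][j] ← min(dist[i][j], dist[i][k] + dist[k][j]). The final matrix gives, for each (i, j), the minimum total weight of any directed path from i to j (possibly empty when i = j).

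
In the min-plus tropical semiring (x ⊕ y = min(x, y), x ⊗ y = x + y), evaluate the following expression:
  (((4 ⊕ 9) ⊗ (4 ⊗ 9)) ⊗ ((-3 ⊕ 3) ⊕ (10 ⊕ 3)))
(((4 ⊕ 9) ⊗ (4 ⊗ 9)) ⊗ ((-3 ⊕ 3) ⊕ (10 ⊕ 3))) = 14

Expand innermost to outermost. Recall ⊕ takes the minimum of its arguments and ⊗ takes their sum. Working out the expression (((4 ⊕ 9) ⊗ (4 ⊗ 9)) ⊗ ((-3 ⊕ 3) ⊕ (10 ⊕ 3))) gives 14.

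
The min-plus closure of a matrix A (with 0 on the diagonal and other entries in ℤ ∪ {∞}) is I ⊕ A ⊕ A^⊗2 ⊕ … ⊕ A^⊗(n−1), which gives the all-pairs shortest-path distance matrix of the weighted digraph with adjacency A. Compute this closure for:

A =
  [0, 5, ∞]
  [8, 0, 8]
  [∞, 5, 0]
Closure =
  [0, 5, 13]
  [8, 0, 8]
  [13, 5, 0]

This is the Floyd-Warshall all-pairs shortest-path computation. For each intermediate vertex k = 0, 1, …, 2, update dist[i][j] ← min(dist[i][j], dist[i][k] + dist[k][j]). The final matrix gives, for each (i, j), the minimum total weight of any directed path from i to j (possibly empty when i = j).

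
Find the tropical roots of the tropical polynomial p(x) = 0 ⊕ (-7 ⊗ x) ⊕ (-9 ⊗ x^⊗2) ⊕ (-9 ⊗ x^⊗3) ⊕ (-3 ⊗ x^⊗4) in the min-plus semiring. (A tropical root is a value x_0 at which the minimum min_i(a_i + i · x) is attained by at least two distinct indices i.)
Roots: {-6, 0, 2, 7}

Each tropical root is a break point of the lower envelope of the lines y = a_i + i · x (there are 5 lines, with slopes 0, 1, ..., 4). Only the lines that attain the minimum somewhere contribute to roots; other lines are dominated. Here the surviving (envelope) indices are i = 4, i = 3, i = 2, i = 1, i = 0.
Intersections between consecutive envelope lines give the roots: for adjacent envelope indices i < j the intersection is x = (a_i − a_j) / (j − i). Reading off the sorted break points: {-6, 0, 2, 7}.
Verification: at each break x_0, at least two indices attain the minimum of min_i(a_i + i · x_0).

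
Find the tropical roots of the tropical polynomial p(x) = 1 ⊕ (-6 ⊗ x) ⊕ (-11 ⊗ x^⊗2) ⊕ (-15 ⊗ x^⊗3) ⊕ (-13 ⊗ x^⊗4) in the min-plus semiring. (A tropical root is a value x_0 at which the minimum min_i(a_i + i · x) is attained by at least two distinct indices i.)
Roots: {-2, 4, 5, 7}

Each tropical root is a break point of the lower envelope of the lines y = a_i + i · x (there are 5 lines, with slopes 0, 1, ..., 4). Only the lines that attain the minimum somewhere contribute to roots; other lines are dominated. Here the surviving (envelope) indices are i = 4, i = 3, i = 2, i = 1, i = 0.
Intersections between consecutive envelope lines give the roots: for adjacent envelope indices i < j the intersection is x = (a_i − a_j) / (j − i). Reading off the sorted break points: {-2, 4, 5, 7}.
Verification: at each break x_0, at least two indices attain the minimum of min_i(a_i + i · x_0).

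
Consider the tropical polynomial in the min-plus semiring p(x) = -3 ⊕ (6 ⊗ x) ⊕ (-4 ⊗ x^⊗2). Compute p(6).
p(6) = -3

A tropical monomial a ⊗ x^⊗i evaluates to a + i · x. Evaluating each term at x = 6:
  Term 0 contributes -3 + 0 · 6 = -3
  Term 1 contributes 6 + 1 · 6 = 12
  Term 2 contributes -4 + 2 · 6 = 8
p(6) = ⊕ of these = min[-3, 12, 8] = -3.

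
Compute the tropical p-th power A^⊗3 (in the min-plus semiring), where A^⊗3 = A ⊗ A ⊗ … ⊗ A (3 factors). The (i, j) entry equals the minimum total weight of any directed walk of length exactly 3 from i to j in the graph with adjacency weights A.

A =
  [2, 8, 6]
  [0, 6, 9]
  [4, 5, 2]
A^⊗3 =
  [6, 12, 10]
  [4, 10, 8]
  [7, 9, 6]

Each entry (A^⊗3)_ij equals the minimum over all length-3 walks i = v_0 → v_1 → … → v_3 = j of Σ_t A[v_t][v_{t+1}]. For example, for (i, j) = (0, 2) we minimise over 9 possible intermediate vertex sequences; the minimum is 10, attained along the walk 0 → 0 → 0 → 2.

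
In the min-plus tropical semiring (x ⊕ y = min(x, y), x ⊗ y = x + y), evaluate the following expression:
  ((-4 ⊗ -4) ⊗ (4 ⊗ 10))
((-4 ⊗ -4) ⊗ (4 ⊗ 10)) = 6

Expand innermost to outermost. Recall ⊕ takes the minimum of its arguments and ⊗ takes their sum. Working out the expression ((-4 ⊗ -4) ⊗ (4 ⊗ 10)) gives 6.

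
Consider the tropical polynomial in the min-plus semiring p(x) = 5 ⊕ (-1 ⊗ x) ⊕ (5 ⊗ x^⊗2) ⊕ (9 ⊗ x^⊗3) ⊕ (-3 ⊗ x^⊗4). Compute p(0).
p(0) = -3

A tropical monomial a ⊗ x^⊗i evaluates to a + i · x. Evaluating each term at x = 0:
  Term 0 contributes 5 + 0 · 0 = 5
  Term 1 contributes -1 + 1 · 0 = -1
  Term 2 contributes 5 + 2 · 0 = 5
  Term 3 contributes 9 + 3 · 0 = 9
  Term 4 contributes -3 + 4 · 0 = -3
p(0) = ⊕ of these = min[5, -1, 5, 9, -3] = -3.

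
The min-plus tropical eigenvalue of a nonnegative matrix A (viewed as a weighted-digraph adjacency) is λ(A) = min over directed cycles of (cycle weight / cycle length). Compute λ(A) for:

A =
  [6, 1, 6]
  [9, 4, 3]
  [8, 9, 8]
λ(A) = 4

Enumerate directed cycles and compute their means (weight / length). Sample:
  cycle 0 → 0: weight = 6, length = 1, mean = 6/1 ≈ 6.000
  cycle 1 → 1: weight = 4, length = 1, mean = 4/1 ≈ 4.000
  cycle 2 → 2: weight = 8, length = 1, mean = 8/1 ≈ 8.000
  cycle 0 → 1 → 0: weight = 10, length = 2, mean = 10/2 ≈ 5.000
  cycle 0 → 2 → 0: weight = 14, length = 2, mean = 14/2 ≈ 7.000
  cycle 1 → 0 → 1: weight = 10, length = 2, mean = 10/2 ≈ 5.000
Minimum mean = 4.000, attained e.g. along the cycle 1 → 1 with weight 4 and length 1. So λ(A) = 4/1 = 4.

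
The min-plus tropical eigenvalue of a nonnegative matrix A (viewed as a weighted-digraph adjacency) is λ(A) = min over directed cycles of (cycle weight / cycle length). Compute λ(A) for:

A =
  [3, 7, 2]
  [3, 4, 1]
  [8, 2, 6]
λ(A) = 3/2

Enumerate directed cycles and compute their means (weight / length). Sample:
  cycle 0 → 0: weight = 3, length = 1, mean = 3/1 ≈ 3.000
  cycle 1 → 1: weight = 4, length = 1, mean = 4/1 ≈ 4.000
  cycle 2 → 2: weight = 6, length = 1, mean = 6/1 ≈ 6.000
  cycle 0 → 1 → 0: weight = 10, length = 2, mean = 10/2 ≈ 5.000
  cycle 0 → 2 → 0: weight = 10, length = 2, mean = 10/2 ≈ 5.000
  cycle 1 → 0 → 1: weight = 10, length = 2, mean = 10/2 ≈ 5.000
Minimum mean = 1.500, attained e.g. along the cycle 1 → 2 → 1 with weight 3 and length 2. So λ(A) = 3/2 = 3/2.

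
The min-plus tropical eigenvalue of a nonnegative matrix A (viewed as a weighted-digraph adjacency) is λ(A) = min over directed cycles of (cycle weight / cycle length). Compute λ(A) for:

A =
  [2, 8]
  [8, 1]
λ(A) = 1

Enumerate directed cycles and compute their means (weight / length). Sample:
  cycle 0 → 0: weight = 2, length = 1, mean = 2/1 ≈ 2.000
  cycle 1 → 1: weight = 1, length = 1, mean = 1/1 ≈ 1.000
  cycle 0 → 1 → 0: weight = 16, length = 2, mean = 16/2 ≈ 8.000
  cycle 1 → 0 → 1: weight = 16, length = 2, mean = 16/2 ≈ 8.000
Minimum mean = 1.000, attained e.g. along the cycle 1 → 1 with weight 1 and length 1. So λ(A) = 1/1 = 1.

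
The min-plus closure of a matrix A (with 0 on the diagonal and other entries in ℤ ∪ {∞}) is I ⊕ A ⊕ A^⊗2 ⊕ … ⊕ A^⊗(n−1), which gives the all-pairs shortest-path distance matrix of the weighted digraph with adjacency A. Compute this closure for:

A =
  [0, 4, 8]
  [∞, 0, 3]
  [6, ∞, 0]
Closure =
  [0, 4, 7]
  [9, 0, 3]
  [6, 10, 0]

This is the Floyd-Warshall all-pairs shortest-path computation. For each intermediate vertex k = 0, 1, …, 2, update dist[i][j] ← min(dist[i][j], dist[i][k] + dist[k][j]). The final matrix gives, for each (i, j), the minimum total weight of any directed path from i to j (possibly empty when i = j).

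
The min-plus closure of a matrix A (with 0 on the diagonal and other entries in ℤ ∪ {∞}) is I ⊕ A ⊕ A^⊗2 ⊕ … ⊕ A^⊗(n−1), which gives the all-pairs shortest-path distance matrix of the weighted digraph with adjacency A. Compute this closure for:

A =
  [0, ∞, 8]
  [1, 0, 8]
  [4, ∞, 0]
Closure =
  [0, ∞, 8]
  [1, 0, 8]
  [4, ∞, 0]

This is the Floyd-Warshall all-pairs shortest-path computation. For each intermediate vertex k = 0, 1, …, 2, update dist[i][j] ← min(dist[i][j], dist[i][k] + dist[k][j]). The final matrix gives, for each (i, j), the minimum total weight of any directed path from i to j (possibly empty when i = j).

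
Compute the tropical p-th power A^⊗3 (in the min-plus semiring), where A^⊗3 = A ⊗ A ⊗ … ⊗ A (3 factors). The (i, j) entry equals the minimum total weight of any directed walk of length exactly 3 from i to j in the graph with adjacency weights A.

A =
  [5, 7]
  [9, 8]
A^⊗3 =
  [15, 17]
  [19, 21]

Each entry (A^⊗3)_ij equals the minimum over all length-3 walks i = v_0 → v_1 → … → v_3 = j of Σ_t A[v_t][v_{t+1}]. For example, for (i, j) = (0, 1) we minimise over 4 possible intermediate vertex sequences; the minimum is 17, attained along the walk 0 → 0 → 0 → 1.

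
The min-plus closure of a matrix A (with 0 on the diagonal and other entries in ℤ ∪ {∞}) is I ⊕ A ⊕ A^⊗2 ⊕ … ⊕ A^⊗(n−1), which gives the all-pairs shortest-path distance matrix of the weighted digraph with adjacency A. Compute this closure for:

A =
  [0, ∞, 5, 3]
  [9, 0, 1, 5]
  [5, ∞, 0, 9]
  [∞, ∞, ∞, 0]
Closure =
  [0, ∞, 5, 3]
  [6, 0, 1, 5]
  [5, ∞, 0, 8]
  [∞, ∞, ∞, 0]

This is the Floyd-Warshall all-pairs shortest-path computation. For each intermediate vertex k = 0, 1, …, 3, update dist[i][j] ← min(dist[i][j], dist[i][k] + dist[k][j]). The final matrix gives, for each (i, j), the minimum total weight of any directed path from i to j (possibly empty when i = j).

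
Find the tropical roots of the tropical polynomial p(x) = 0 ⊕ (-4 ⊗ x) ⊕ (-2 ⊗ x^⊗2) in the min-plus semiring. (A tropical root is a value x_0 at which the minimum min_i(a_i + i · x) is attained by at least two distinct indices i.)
Roots: {-2, 4}

Each tropical root is a break point of the lower envelope of the lines y = a_i + i · x (there are 3 lines, with slopes 0, 1, ..., 2). Only the lines that attain the minimum somewhere contribute to roots; other lines are dominated. Here the surviving (envelope) indices are i = 2, i = 1, i = 0.
Intersections between consecutive envelope lines give the roots: for adjacent envelope indices i < j the intersection is x = (a_i − a_j) / (j − i). Reading off the sorted break points: {-2, 4}.
Verification: at each break x_0, at least two indices attain the minimum of min_i(a_i + i · x_0).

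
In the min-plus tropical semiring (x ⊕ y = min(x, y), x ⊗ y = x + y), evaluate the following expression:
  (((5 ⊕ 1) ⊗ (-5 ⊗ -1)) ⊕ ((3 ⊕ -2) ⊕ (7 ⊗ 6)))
(((5 ⊕ 1) ⊗ (-5 ⊗ -1)) ⊕ ((3 ⊕ -2) ⊕ (7 ⊗ 6))) = -5

Expand innermost to outermost. Recall ⊕ takes the minimum of its arguments and ⊗ takes their sum. Working out the expression (((5 ⊕ 1) ⊗ (-5 ⊗ -1)) ⊕ ((3 ⊕ -2) ⊕ (7 ⊗ 6))) gives -5.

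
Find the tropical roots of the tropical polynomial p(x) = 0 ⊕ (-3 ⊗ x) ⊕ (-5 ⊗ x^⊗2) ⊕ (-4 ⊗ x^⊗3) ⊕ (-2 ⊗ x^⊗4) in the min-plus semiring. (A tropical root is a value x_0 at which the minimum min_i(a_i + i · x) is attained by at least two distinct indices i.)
Roots: {-2, -1, 2, 3}

Each tropical root is a break point of the lower envelope of the lines y = a_i + i · x (there are 5 lines, with slopes 0, 1, ..., 4). Only the lines that attain the minimum somewhere contribute to roots; other lines are dominated. Here the surviving (envelope) indices are i = 4, i = 3, i = 2, i = 1, i = 0.
Intersections between consecutive envelope lines give the roots: for adjacent envelope indices i < j the intersection is x = (a_i − a_j) / (j − i). Reading off the sorted break points: {-2, -1, 2, 3}.
Verification: at each break x_0, at least two indices attain the minimum of min_i(a_i + i · x_0).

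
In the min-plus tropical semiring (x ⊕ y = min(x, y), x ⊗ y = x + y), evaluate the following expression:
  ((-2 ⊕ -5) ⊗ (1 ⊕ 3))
((-2 ⊕ -5) ⊗ (1 ⊕ 3)) = -4

Expand innermost to outermost. Recall ⊕ takes the minimum of its arguments and ⊗ takes their sum. Working out the expression ((-2 ⊕ -5) ⊗ (1 ⊕ 3)) gives -4.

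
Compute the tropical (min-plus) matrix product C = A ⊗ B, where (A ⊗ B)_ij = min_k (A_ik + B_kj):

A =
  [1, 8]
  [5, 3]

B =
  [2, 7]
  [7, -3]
A ⊗ B =
  [3, 5]
  [7, 0]

Apply the min-plus product entry-by-entry:
  C[0][0] = min over k of (A[0][0] + B[0][0] = 1 + 2 = 3, A[0][1] + B[1][0] = 8 + 7 = 15) = 3 (attained at k = 0)
  C[0][1] = min over k of (A[0][0] + B[0][1] = 1 + 7 = 8, A[0][1] + B[1][1] = 8 + -3 = 5) = 5 (attained at k = 1)
  C[1][0] = min over k of (A[1][0] + B[0][0] = 5 + 2 = 7, A[1][1] + B[1][0] = 3 + 7 = 10) = 7 (attained at k = 0)
  C[1][1] = min over k of (A[1][0] + B[0][1] = 5 + 7 = 12, A[1][1] + B[1][1] = 3 + -3 = 0) = 0 (attained at k = 1)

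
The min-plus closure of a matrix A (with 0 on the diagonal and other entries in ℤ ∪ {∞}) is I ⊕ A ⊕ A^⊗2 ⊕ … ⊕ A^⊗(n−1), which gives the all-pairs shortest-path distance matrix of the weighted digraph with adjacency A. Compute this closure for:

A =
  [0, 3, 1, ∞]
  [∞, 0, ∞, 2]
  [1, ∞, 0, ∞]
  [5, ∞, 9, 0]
Closure =
  [0, 3, 1, 5]
  [7, 0, 8, 2]
  [1, 4, 0, 6]
  [5, 8, 6, 0]

This is the Floyd-Warshall all-pairs shortest-path computation. For each intermediate vertex k = 0, 1, …, 3, update dist[i][j] ← min(dist[i][j], dist[i][k] + dist[k][j]). The final matrix gives, for each (i, j), the minimum total weight of any directed path from i to j (possibly empty when i = j).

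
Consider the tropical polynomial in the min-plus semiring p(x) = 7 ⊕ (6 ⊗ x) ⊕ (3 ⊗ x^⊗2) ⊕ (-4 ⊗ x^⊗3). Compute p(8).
p(8) = 7

A tropical monomial a ⊗ x^⊗i evaluates to a + i · x. Evaluating each term at x = 8:
  Term 0 contributes 7 + 0 · 8 = 7
  Term 1 contributes 6 + 1 · 8 = 14
  Term 2 contributes 3 + 2 · 8 = 19
  Term 3 contributes -4 + 3 · 8 = 20
p(8) = ⊕ of these = min[7, 14, 19, 20] = 7.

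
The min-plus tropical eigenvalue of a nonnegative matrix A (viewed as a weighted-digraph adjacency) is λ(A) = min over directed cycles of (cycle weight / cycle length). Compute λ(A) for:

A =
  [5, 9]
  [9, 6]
λ(A) = 5

Enumerate directed cycles and compute their means (weight / length). Sample:
  cycle 0 → 0: weight = 5, length = 1, mean = 5/1 ≈ 5.000
  cycle 1 → 1: weight = 6, length = 1, mean = 6/1 ≈ 6.000
  cycle 0 → 1 → 0: weight = 18, length = 2, mean = 18/2 ≈ 9.000
  cycle 1 → 0 → 1: weight = 18, length = 2, mean = 18/2 ≈ 9.000
Minimum mean = 5.000, attained e.g. along the cycle 0 → 0 with weight 5 and length 1. So λ(A) = 5/1 = 5.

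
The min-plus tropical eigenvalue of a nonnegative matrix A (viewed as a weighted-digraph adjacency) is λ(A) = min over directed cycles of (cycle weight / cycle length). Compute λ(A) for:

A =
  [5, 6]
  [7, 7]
λ(A) = 5

Enumerate directed cycles and compute their means (weight / length). Sample:
  cycle 0 → 0: weight = 5, length = 1, mean = 5/1 ≈ 5.000
  cycle 1 → 1: weight = 7, length = 1, mean = 7/1 ≈ 7.000
  cycle 0 → 1 → 0: weight = 13, length = 2, mean = 13/2 ≈ 6.500
  cycle 1 → 0 → 1: weight = 13, length = 2, mean = 13/2 ≈ 6.500
Minimum mean = 5.000, attained e.g. along the cycle 0 → 0 with weight 5 and length 1. So λ(A) = 5/1 = 5.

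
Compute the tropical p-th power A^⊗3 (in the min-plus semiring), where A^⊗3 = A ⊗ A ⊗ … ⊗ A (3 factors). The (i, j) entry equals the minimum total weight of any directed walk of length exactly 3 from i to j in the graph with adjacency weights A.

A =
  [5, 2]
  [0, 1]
A^⊗3 =
  [3, 4]
  [2, 3]

Each entry (A^⊗3)_ij equals the minimum over all length-3 walks i = v_0 → v_1 → … → v_3 = j of Σ_t A[v_t][v_{t+1}]. For example, for (i, j) = (0, 1) we minimise over 4 possible intermediate vertex sequences; the minimum is 4, attained along the walk 0 → 1 → 0 → 1.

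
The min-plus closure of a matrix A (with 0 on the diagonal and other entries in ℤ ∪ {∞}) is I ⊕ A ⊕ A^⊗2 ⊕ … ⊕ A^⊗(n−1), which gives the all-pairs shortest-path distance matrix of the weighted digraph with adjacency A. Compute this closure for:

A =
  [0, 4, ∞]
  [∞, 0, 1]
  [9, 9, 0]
Closure =
  [0, 4, 5]
  [10, 0, 1]
  [9, 9, 0]

This is the Floyd-Warshall all-pairs shortest-path computation. For each intermediate vertex k = 0, 1, …, 2, update dist[i][j] ← min(dist[i][j], dist[i][k] + dist[k][j]). The final matrix gives, for each (i, j), the minimum total weight of any directed path from i to j (possibly empty when i = j).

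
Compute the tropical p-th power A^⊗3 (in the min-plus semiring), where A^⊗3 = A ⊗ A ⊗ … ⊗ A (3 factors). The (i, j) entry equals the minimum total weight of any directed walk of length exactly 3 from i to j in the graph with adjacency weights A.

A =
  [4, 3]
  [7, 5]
A^⊗3 =
  [12, 11]
  [15, 14]

Each entry (A^⊗3)_ij equals the minimum over all length-3 walks i = v_0 → v_1 → … → v_3 = j of Σ_t A[v_t][v_{t+1}]. For example, for (i, j) = (0, 1) we minimise over 4 possible intermediate vertex sequences; the minimum is 11, attained along the walk 0 → 0 → 0 → 1.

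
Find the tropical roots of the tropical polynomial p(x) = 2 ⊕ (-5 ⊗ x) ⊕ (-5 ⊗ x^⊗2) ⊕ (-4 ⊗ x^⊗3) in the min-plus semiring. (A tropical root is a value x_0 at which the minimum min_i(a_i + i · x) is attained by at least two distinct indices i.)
Roots: {-1, 0, 7}

Each tropical root is a break point of the lower envelope of the lines y = a_i + i · x (there are 4 lines, with slopes 0, 1, ..., 3). Only the lines that attain the minimum somewhere contribute to roots; other lines are dominated. Here the surviving (envelope) indices are i = 3, i = 2, i = 1, i = 0.
Intersections between consecutive envelope lines give the roots: for adjacent envelope indices i < j the intersection is x = (a_i − a_j) / (j − i). Reading off the sorted break points: {-1, 0, 7}.
Verification: at each break x_0, at least two indices attain the minimum of min_i(a_i + i · x_0).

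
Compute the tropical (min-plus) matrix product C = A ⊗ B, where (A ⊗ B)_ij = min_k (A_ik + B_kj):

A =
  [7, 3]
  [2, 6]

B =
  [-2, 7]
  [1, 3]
A ⊗ B =
  [4, 6]
  [0, 9]

Apply the min-plus product entry-by-entry:
  C[0][0] = min over k of (A[0][0] + B[0][0] = 7 + -2 = 5, A[0][1] + B[1][0] = 3 + 1 = 4) = 4 (attained at k = 1)
  C[0][1] = min over k of (A[0][0] + B[0][1] = 7 + 7 = 14, A[0][1] + B[1][1] = 3 + 3 = 6) = 6 (attained at k = 1)
  C[1][0] = min over k of (A[1][0] + B[0][0] = 2 + -2 = 0, A[1][1] + B[1][0] = 6 + 1 = 7) = 0 (attained at k = 0)
  C[1][1] = min over k of (A[1][0] + B[0][1] = 2 + 7 = 9, A[1][1] + B[1][1] = 6 + 3 = 9) = 9 (attained at k = 0)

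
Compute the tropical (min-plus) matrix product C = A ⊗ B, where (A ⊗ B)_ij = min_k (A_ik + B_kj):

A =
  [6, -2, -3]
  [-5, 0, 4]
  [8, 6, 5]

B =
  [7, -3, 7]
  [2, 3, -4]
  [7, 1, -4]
A ⊗ B =
  [0, -2, -7]
  [2, -8, -4]
  [8, 5, 1]

Apply the min-plus product entry-by-entry:
  C[0][0] = min over k of (A[0][0] + B[0][0] = 6 + 7 = 13, A[0][1] + B[1][0] = -2 + 2 = 0, A[0][2] + B[2][0] = -3 + 7 = 4) = 0 (attained at k = 1)
  C[0][1] = min over k of (A[0][0] + B[0][1] = 6 + -3 = 3, A[0][1] + B[1][1] = -2 + 3 = 1, A[0][2] + B[2][1] = -3 + 1 = -2) = -2 (attained at k = 2)
  C[0][2] = min over k of (A[0][0] + B[0][2] = 6 + 7 = 13, A[0][1] + B[1][2] = -2 + -4 = -6, A[0][2] + B[2][2] = -3 + -4 = -7) = -7 (attained at k = 2)
  C[1][0] = min over k of (A[1][0] + B[0][0] = -5 + 7 = 2, A[1][1] + B[1][0] = 0 + 2 = 2, A[1][2] + B[2][0] = 4 + 7 = 11) = 2 (attained at k = 0)
  C[1][1] = min over k of (A[1][0] + B[0][1] = -5 + -3 = -8, A[1][1] + B[1][1] = 0 + 3 = 3, A[1][2] + B[2][1] = 4 + 1 = 5) = -8 (attained at k = 0)
  C[1][2] = min over k of (A[1][0] + B[0][2] = -5 + 7 = 2, A[1][1] + B[1][2] = 0 + -4 = -4, A[1][2] + B[2][2] = 4 + -4 = 0) = -4 (attained at k = 1)
  C[2][0] = min over k of (A[2][0] + B[0][0] = 8 + 7 = 15, A[2][1] + B[1][0] = 6 + 2 = 8, A[2][2] + B[2][0] = 5 + 7 = 12) = 8 (attained at k = 1)
  C[2][1] = min over k of (A[2][0] + B[0][1] = 8 + -3 = 5, A[2][1] + B[1][1] = 6 + 3 = 9, A[2][2] + B[2][1] = 5 + 1 = 6) = 5 (attained at k = 0)
  C[2][2] = min over k of (A[2][0] + B[0][2] = 8 + 7 = 15, A[2][1] + B[1][2] = 6 + -4 = 2, A[2][2] + B[2][2] = 5 + -4 = 1) = 1 (attained at k = 2)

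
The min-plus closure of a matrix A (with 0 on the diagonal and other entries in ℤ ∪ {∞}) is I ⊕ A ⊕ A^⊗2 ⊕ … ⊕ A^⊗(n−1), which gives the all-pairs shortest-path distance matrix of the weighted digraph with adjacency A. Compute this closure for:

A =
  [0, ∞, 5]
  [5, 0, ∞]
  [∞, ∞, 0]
Closure =
  [0, ∞, 5]
  [5, 0, 10]
  [∞, ∞, 0]

This is the Floyd-Warshall all-pairs shortest-path computation. For each intermediate vertex k = 0, 1, …, 2, update dist[i][j] ← min(dist[i][j], dist[i][k] + dist[k][j]). The final matrix gives, for each (i, j), the minimum total weight of any directed path from i to j (possibly empty when i = j).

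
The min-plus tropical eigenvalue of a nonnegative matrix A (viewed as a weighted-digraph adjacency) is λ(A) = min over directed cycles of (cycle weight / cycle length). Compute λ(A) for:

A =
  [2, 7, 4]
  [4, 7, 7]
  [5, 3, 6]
λ(A) = 2

Enumerate directed cycles and compute their means (weight / length). Sample:
  cycle 0 → 0: weight = 2, length = 1, mean = 2/1 ≈ 2.000
  cycle 1 → 1: weight = 7, length = 1, mean = 7/1 ≈ 7.000
  cycle 2 → 2: weight = 6, length = 1, mean = 6/1 ≈ 6.000
  cycle 0 → 1 → 0: weight = 11, length = 2, mean = 11/2 ≈ 5.500
  cycle 0 → 2 → 0: weight = 9, length = 2, mean = 9/2 ≈ 4.500
  cycle 1 → 0 → 1: weight = 11, length = 2, mean = 11/2 ≈ 5.500
Minimum mean = 2.000, attained e.g. along the cycle 0 → 0 with weight 2 and length 1. So λ(A) = 2/1 = 2.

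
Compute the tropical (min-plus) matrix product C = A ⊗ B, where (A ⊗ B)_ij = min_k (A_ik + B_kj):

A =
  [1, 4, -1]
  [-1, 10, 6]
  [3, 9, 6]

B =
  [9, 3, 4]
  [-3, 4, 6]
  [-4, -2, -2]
A ⊗ B =
  [-5, -3, -3]
  [2, 2, 3]
  [2, 4, 4]

Apply the min-plus product entry-by-entry:
  C[0][0] = min over k of (A[0][0] + B[0][0] = 1 + 9 = 10, A[0][1] + B[1][0] = 4 + -3 = 1, A[0][2] + B[2][0] = -1 + -4 = -5) = -5 (attained at k = 2)
  C[0][1] = min over k of (A[0][0] + B[0][1] = 1 + 3 = 4, A[0][1] + B[1][1] = 4 + 4 = 8, A[0][2] + B[2][1] = -1 + -2 = -3) = -3 (attained at k = 2)
  C[0][2] = min over k of (A[0][0] + B[0][2] = 1 + 4 = 5, A[0][1] + B[1][2] = 4 + 6 = 10, A[0][2] + B[2][2] = -1 + -2 = -3) = -3 (attained at k = 2)
  C[1][0] = min over k of (A[1][0] + B[0][0] = -1 + 9 = 8, A[1][1] + B[1][0] = 10 + -3 = 7, A[1][2] + B[2][0] = 6 + -4 = 2) = 2 (attained at k = 2)
  C[1][1] = min over k of (A[1][0] + B[0][1] = -1 + 3 = 2, A[1][1] + B[1][1] = 10 + 4 = 14, A[1][2] + B[2][1] = 6 + -2 = 4) = 2 (attained at k = 0)
  C[1][2] = min over k of (A[1][0] + B[0][2] = -1 + 4 = 3, A[1][1] + B[1][2] = 10 + 6 = 16, A[1][2] + B[2][2] = 6 + -2 = 4) = 3 (attained at k = 0)
  C[2][0] = min over k of (A[2][0] + B[0][0] = 3 + 9 = 12, A[2][1] + B[1][0] = 9 + -3 = 6, A[2][2] + B[2][0] = 6 + -4 = 2) = 2 (attained at k = 2)
  C[2][1] = min over k of (A[2][0] + B[0][1] = 3 + 3 = 6, A[2][1] + B[1][1] = 9 + 4 = 13, A[2][2] + B[2][1] = 6 + -2 = 4) = 4 (attained at k = 2)
  C[2][2] = min over k of (A[2][0] + B[0][2] = 3 + 4 = 7, A[2][1] + B[1][2] = 9 + 6 = 15, A[2][2] + B[2][2] = 6 + -2 = 4) = 4 (attained at k = 2)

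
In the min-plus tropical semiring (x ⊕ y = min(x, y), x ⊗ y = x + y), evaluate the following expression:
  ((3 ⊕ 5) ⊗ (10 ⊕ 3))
((3 ⊕ 5) ⊗ (10 ⊕ 3)) = 6

Expand innermost to outermost. Recall ⊕ takes the minimum of its arguments and ⊗ takes their sum. Working out the expression ((3 ⊕ 5) ⊗ (10 ⊕ 3)) gives 6.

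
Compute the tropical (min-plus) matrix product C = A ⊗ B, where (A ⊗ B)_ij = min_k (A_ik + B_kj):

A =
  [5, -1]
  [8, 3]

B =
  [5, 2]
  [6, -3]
A ⊗ B =
  [5, -4]
  [9, 0]

Apply the min-plus product entry-by-entry:
  C[0][0] = min over k of (A[0][0] + B[0][0] = 5 + 5 = 10, A[0][1] + B[1][0] = -1 + 6 = 5) = 5 (attained at k = 1)
  C[0][1] = min over k of (A[0][0] + B[0][1] = 5 + 2 = 7, A[0][1] + B[1][1] = -1 + -3 = -4) = -4 (attained at k = 1)
  C[1][0] = min over k of (A[1][0] + B[0][0] = 8 + 5 = 13, A[1][1] + B[1][0] = 3 + 6 = 9) = 9 (attained at k = 1)
  C[1][1] = min over k of (A[1][0] + B[0][1] = 8 + 2 = 10, A[1][1] + B[1][1] = 3 + -3 = 0) = 0 (attained at k = 1)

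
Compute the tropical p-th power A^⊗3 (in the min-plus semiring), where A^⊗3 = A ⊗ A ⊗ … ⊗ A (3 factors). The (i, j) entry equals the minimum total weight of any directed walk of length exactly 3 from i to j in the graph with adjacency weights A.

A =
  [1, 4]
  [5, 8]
A^⊗3 =
  [3, 6]
  [7, 10]

Each entry (A^⊗3)_ij equals the minimum over all length-3 walks i = v_0 → v_1 → … → v_3 = j of Σ_t A[v_t][v_{t+1}]. For example, for (i, j) = (0, 1) we minimise over 4 possible intermediate vertex sequences; the minimum is 6, attained along the walk 0 → 0 → 0 → 1.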